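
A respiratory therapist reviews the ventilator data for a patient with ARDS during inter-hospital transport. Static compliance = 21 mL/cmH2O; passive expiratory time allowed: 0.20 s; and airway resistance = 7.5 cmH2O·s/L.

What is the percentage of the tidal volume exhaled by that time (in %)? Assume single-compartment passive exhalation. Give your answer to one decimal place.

71.9

τ = R × C = 7.5 × 21 mL/cmH2O = 7.5 × 0.021 L/cmH2O = 0.1575 s.
Passive exhalation: V(t)/V₀ = e^(−t/τ) = e^(−0.20/0.1575) = 0.2809.
Fraction exhaled = 1 − 0.2809 = 0.7191 → 71.91%.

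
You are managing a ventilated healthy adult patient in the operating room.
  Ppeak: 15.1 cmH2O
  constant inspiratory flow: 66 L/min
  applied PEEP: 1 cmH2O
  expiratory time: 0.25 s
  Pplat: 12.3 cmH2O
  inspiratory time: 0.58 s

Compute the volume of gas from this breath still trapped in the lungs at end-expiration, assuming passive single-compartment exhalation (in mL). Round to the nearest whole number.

112

Flow: 66 L/min ÷ 60 = 1.1 L/s.
Vt = flow × Ti = 1.1 L/s × 0.58 s × 1000 mL/L = 638.0 mL.
R = (PIP − Pplat)/V̇ = (15.1 − 12.3) / 1.1 = 2.8/1.1 = 2.545 cmH2O·s/L.
C = Vt/(Pplat − PEEP) = 638.0 / (12.3 − 1) = 638.0/11.3 = 56.46 mL/cmH2O.
τ = R × C = 2.545 × 0.05646 L/cmH2O = 0.1437 s.
Fraction remaining = e^(−Te/τ) = e^(−0.25/0.1437) = 0.1756.
Trapped volume = 638.0 × 0.1756 = 112.03 mL.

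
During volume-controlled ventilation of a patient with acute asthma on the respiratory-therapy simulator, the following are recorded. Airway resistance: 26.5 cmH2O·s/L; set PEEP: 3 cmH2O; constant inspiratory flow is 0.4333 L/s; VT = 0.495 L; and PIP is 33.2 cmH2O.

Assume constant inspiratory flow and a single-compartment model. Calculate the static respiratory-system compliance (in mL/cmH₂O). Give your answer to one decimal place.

26.4

Equation of motion (constant flow): PIP = Vt/C + R·V̇ + PEEP.
Vt/C = PIP − R·V̇ − PEEP = 33.2 − 26.5×0.4333 − 3 = 33.2 − 11.482 − 3 = 18.718 cmH2O.
C = Vt / 18.718 = 495 / 18.718 = 26.445 mL/cmH2O.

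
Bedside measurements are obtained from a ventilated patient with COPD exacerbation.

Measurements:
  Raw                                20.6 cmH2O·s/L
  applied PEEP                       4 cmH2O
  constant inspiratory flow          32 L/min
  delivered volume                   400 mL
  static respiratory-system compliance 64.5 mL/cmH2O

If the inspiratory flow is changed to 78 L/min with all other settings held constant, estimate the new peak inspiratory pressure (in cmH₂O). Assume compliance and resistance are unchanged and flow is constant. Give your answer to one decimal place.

37.0

Flow: 32 L/min ÷ 60 = 0.5333 L/s.
New flow: 78 L/min ÷ 60 = 1.3 L/s.
PIP = Vt/C + R·V̇ + PEEP (constant-flow equation of motion).
Only the resistive term changes: ΔPIP = R × ΔV̇ = 20.6 × (1.3 − 0.5333) = 20.6 × 0.7667 = 15.794 cmH2O.
Original PIP = 400/64.5 + 20.6×0.5333 + 4 = 21.188 cmH2O; new PIP = 21.188 + (15.794) = 36.982 cmH2O.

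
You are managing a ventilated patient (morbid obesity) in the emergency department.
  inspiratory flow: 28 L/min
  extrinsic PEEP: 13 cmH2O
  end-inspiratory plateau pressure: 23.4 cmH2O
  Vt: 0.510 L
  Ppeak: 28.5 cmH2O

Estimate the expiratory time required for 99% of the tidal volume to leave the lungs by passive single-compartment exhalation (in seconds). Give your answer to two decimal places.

Flow: 28 L/min ÷ 60 = 0.4667 L/s.
R = (PIP − Pplat)/V̇ = (28.5 − 23.4) / 0.4667 = 5.1/0.4667 = 10.928 cmH2O·s/L.
C = Vt/(Pplat − PEEP) = 510.0 / (23.4 − 13) = 510.0/10.4 = 49.038 mL/cmH2O.
τ = R × C = 10.928 × 0.04904 L/cmH2O = 0.5359 s.
t = −τ·ln(1 − 0.99) = −0.5359·ln(0.01) = 2.468 s.

2.47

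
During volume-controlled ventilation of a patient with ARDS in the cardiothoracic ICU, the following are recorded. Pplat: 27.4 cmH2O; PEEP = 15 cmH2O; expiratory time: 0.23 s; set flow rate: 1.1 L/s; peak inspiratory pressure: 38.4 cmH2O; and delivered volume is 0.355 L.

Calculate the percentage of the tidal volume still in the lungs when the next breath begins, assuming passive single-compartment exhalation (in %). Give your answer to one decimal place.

R = (PIP − Pplat)/V̇ = (38.4 − 27.4) / 1.1 = 11.0/1.1 = 10.0 cmH2O·s/L.
C = Vt/(Pplat − PEEP) = 355.0 / (27.4 − 15) = 355.0/12.4 = 28.629 mL/cmH2O.
τ = R × C = 10.0 × 0.02863 L/cmH2O = 0.2863 s.
Fraction remaining at end-expiration = e^(−Te/τ) = e^(−0.23/0.2863) = 0.4478 → 44.78%.

44.8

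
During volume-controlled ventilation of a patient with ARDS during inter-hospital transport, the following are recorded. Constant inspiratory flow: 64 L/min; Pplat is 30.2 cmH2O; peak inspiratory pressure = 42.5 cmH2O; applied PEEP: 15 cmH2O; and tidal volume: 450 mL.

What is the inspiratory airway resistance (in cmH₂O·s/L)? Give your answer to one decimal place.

Flow: 64 L/min ÷ 60 = 1.0667 L/s.
Raw = (PIP − Pplat) / flow = (42.5 − 30.2) / 1.0667 = 12.3 / 1.0667 = 11.531 cmH2O·s/L.

11.5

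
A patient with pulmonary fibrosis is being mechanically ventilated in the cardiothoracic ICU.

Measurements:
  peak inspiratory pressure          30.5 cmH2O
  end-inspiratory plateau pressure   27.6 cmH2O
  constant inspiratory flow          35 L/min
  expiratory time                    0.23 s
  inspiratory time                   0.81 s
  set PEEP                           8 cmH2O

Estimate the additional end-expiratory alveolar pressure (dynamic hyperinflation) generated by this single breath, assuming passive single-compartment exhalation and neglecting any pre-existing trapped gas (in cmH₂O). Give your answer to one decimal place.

2.9

Flow: 35 L/min ÷ 60 = 0.5833 L/s.
Vt = flow × Ti = 0.5833 L/s × 0.81 s × 1000 mL/L = 472.47 mL.
R = (PIP − Pplat)/V̇ = (30.5 − 27.6) / 0.5833 = 2.9/0.5833 = 4.972 cmH2O·s/L.
C = Vt/(Pplat − PEEP) = 472.47 / (27.6 − 8) = 472.47/19.6 = 24.106 mL/cmH2O.
τ = R × C = 4.972 × 0.02411 L/cmH2O = 0.1199 s.
Fraction remaining = e^(−Te/τ) = e^(−0.23/0.1199) = 0.1469; trapped volume = 472.47 × 0.1469 = 69.406 mL.
Additional alveolar pressure from trapping ≈ V_trapped / C = 69.406 / 24.106 = 2.879 cmH2O.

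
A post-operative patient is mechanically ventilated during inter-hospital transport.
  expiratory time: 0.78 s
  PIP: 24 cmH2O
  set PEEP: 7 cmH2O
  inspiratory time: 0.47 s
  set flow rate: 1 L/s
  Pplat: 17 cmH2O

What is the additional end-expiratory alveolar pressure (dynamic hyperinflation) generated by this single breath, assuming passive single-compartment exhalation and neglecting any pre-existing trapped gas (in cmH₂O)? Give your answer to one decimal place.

0.9

Vt = flow × Ti = 1 L/s × 0.47 s × 1000 mL/L = 470.0 mL.
R = (PIP − Pplat)/V̇ = (24 − 17) / 1 = 7.0/1 = 7.0 cmH2O·s/L.
C = Vt/(Pplat − PEEP) = 470.0 / (17 − 7) = 470.0/10.0 = 47.0 mL/cmH2O.
τ = R × C = 7.0 × 0.047 L/cmH2O = 0.329 s.
Fraction remaining = e^(−Te/τ) = e^(−0.78/0.329) = 0.0934; trapped volume = 470.0 × 0.0934 = 43.898 mL.
Additional alveolar pressure from trapping ≈ V_trapped / C = 43.898 / 47.0 = 0.934 cmH2O.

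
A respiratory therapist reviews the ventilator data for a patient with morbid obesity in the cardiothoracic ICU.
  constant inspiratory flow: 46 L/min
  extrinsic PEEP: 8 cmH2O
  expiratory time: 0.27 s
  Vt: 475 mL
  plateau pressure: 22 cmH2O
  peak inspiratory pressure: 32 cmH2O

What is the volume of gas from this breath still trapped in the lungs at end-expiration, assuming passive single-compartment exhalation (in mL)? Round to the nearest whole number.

Flow: 46 L/min ÷ 60 = 0.7667 L/s.
R = (PIP − Pplat)/V̇ = (32 − 22) / 0.7667 = 10.0/0.7667 = 13.043 cmH2O·s/L.
C = Vt/(Pplat − PEEP) = 475.0 / (22 − 8) = 475.0/14.0 = 33.929 mL/cmH2O.
τ = R × C = 13.043 × 0.03393 L/cmH2O = 0.4425 s.
Fraction remaining = e^(−Te/τ) = e^(−0.27/0.4425) = 0.5433.
Trapped volume = 475.0 × 0.5433 = 258.07 mL.

258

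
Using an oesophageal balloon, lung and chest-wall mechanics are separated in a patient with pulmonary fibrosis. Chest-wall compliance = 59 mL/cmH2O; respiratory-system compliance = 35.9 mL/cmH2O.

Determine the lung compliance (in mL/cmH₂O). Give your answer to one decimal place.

1/CL = 1/Crs − 1/Ccw.
1/CL = 1/35.9 − 1/59 = 0.01091.
CL = 91.659 mL/cmH2O.

91.7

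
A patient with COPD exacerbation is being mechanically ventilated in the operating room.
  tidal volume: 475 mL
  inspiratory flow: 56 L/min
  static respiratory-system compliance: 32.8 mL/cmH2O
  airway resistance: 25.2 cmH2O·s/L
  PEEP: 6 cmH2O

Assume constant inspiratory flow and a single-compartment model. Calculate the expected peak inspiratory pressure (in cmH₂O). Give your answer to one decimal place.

Flow: 56 L/min ÷ 60 = 0.9333 L/s.
Equation of motion (constant flow): PIP = Vt/C + R·V̇ + PEEP.
PIP = 475/32.8 + 25.2×0.9333 + 6 = 14.482 + 23.519 + 6 = 44.001 cmH2O.

44.0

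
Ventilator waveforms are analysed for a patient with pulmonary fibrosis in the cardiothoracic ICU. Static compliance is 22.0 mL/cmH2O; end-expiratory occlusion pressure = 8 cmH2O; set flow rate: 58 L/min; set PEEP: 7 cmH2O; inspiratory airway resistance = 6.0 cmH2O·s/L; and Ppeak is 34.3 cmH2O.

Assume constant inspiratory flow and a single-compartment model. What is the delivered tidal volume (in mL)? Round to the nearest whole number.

Flow: 58 L/min ÷ 60 = 0.9667 L/s.
Total PEEP = 8 cmH2O (set 7 + intrinsic 1); this is the baseline alveolar pressure.
Equation of motion (constant flow): PIP = Vt/C + R·V̇ + PEEP.
Vt/C = PIP − R·V̇ − PEEP = 34.3 − 5.8 − 8 = 20.5 cmH2O.
Vt = C × 20.5 = 22.0 × 20.5 = 451.0 mL.

451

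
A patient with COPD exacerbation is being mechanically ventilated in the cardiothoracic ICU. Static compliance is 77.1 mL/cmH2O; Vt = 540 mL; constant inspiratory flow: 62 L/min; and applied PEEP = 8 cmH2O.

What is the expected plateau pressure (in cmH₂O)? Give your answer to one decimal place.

15.0

Pplat = PEEP + Vt / Cstat = 8 + 540 / 77.1 = 8 + 7.004 = 15.004 cmH2O.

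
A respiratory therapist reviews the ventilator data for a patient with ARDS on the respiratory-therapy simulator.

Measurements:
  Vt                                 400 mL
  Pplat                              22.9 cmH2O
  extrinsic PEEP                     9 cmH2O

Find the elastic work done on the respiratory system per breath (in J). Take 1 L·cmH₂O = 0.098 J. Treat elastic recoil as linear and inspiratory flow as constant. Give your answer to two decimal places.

Elastic work ≈ ½ × (Pplat − PEEP) × Vt = 0.5 × (22.9 − 9) × 0.400 L = 0.5 × 13.9 × 0.400 = 2.78 L·cmH2O.
× 0.098 J/(L·cmH2O) → 0.2724 J.

0.27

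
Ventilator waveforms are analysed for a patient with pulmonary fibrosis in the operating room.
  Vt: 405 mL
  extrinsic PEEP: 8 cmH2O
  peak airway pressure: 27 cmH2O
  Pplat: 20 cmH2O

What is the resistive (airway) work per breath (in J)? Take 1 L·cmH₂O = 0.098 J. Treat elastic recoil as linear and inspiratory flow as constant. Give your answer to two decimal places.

0.28

With constant inspiratory flow the resistive pressure is constant at PIP − Pplat = 27 − 20 = 7.0 cmH2O, so resistive work = 7.0 × 0.405 = 2.835 L·cmH2O.
× 0.098 J/(L·cmH2O) → 0.2778 J.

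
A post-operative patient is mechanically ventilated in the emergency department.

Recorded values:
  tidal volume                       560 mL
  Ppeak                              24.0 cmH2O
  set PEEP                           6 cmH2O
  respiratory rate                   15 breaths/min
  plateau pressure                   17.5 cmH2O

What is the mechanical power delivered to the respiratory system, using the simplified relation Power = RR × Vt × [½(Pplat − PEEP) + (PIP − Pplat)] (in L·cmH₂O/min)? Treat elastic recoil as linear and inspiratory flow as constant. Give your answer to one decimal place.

Per-breath work = Vt × [½(Pplat−PEEP) + (PIP−Pplat)] = 0.560 × [0.5×11.5 + 6.5] = 0.560 × 12.25 = 6.86 L·cmH2O.
Power = 15 × 6.86 = 102.9 L·cmH2O/min.

102.9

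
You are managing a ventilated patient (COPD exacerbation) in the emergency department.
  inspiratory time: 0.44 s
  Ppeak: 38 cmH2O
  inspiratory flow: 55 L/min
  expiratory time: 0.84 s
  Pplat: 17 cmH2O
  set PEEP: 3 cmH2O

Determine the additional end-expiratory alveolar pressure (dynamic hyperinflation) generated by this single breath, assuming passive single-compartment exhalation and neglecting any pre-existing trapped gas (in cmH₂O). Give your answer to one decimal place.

Flow: 55 L/min ÷ 60 = 0.9167 L/s.
Vt = flow × Ti = 0.9167 L/s × 0.44 s × 1000 mL/L = 403.35 mL.
R = (PIP − Pplat)/V̇ = (38 − 17) / 0.9167 = 21.0/0.9167 = 22.908 cmH2O·s/L.
C = Vt/(Pplat − PEEP) = 403.35 / (17 − 3) = 403.35/14.0 = 28.811 mL/cmH2O.
τ = R × C = 22.908 × 0.02881 L/cmH2O = 0.66 s.
Fraction remaining = e^(−Te/τ) = e^(−0.84/0.66) = 0.2801; trapped volume = 403.35 × 0.2801 = 112.98 mL.
Additional alveolar pressure from trapping ≈ V_trapped / C = 112.98 / 28.811 = 3.921 cmH2O.

3.9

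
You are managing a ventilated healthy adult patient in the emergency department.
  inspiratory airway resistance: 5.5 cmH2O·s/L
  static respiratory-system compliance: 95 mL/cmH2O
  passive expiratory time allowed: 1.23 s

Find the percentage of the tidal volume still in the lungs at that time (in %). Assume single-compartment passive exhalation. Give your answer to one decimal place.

τ = R × C = 5.5 × 95 mL/cmH2O = 5.5 × 0.095 L/cmH2O = 0.5225 s.
Passive exhalation: V(t)/V₀ = e^(−t/τ) = e^(−1.23/0.5225) = 0.09498.
Fraction remaining = 0.09498 → 9.498%.

9.5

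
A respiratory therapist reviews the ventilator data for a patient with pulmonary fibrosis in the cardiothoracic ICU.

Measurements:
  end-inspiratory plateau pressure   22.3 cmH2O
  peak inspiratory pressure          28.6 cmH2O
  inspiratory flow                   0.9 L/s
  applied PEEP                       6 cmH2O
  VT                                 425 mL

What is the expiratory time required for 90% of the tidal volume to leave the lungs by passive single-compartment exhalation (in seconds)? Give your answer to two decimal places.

0.42

R = (PIP − Pplat)/V̇ = (28.6 − 22.3) / 0.9 = 6.3/0.9 = 7.0 cmH2O·s/L.
C = Vt/(Pplat − PEEP) = 425.0 / (22.3 − 6) = 425.0/16.3 = 26.074 mL/cmH2O.
τ = R × C = 7.0 × 0.02607 L/cmH2O = 0.1825 s.
t = −τ·ln(1 − 0.90) = −0.1825·ln(0.1) = 0.4202 s.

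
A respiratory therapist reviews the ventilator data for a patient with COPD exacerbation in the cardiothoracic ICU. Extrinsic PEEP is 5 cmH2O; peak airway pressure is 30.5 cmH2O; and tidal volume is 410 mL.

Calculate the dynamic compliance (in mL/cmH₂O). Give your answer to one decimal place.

16.1

Dynamic compliance = Vt / (PIP − PEEP) = 410 / (30.5 − 5) = 410 / 25.5 = 16.078 mL/cmH2O.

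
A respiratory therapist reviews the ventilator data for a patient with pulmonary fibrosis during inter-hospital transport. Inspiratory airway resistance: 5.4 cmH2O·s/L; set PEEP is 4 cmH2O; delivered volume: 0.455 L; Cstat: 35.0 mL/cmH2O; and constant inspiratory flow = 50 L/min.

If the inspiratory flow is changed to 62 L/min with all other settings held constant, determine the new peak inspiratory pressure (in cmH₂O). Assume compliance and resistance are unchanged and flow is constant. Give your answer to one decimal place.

22.6

Flow: 50 L/min ÷ 60 = 0.8333 L/s.
New flow: 62 L/min ÷ 60 = 1.0333 L/s.
PIP = Vt/C + R·V̇ + PEEP (constant-flow equation of motion).
Only the resistive term changes: ΔPIP = R × ΔV̇ = 5.4 × (1.0333 − 0.8333) = 5.4 × 0.2 = 1.08 cmH2O.
Original PIP = 455/35.0 + 5.4×0.8333 + 4 = 21.5 cmH2O; new PIP = 21.5 + (1.08) = 22.58 cmH2O.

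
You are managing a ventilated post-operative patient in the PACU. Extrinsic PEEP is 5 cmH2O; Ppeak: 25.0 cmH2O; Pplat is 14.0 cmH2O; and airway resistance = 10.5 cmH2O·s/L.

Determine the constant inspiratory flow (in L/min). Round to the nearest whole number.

flow = (PIP − Pplat) / Raw = (25.0 − 14.0) / 10.5 = 1.048 L/s × 60 = 62.88 L/min.

63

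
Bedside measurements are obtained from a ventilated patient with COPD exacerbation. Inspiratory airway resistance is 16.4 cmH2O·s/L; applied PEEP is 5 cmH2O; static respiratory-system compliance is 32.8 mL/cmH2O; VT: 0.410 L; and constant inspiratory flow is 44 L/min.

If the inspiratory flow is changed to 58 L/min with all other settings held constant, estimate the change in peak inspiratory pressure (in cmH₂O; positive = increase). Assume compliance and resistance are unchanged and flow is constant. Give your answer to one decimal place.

Flow: 44 L/min ÷ 60 = 0.7333 L/s.
New flow: 58 L/min ÷ 60 = 0.9667 L/s.
PIP = Vt/C + R·V̇ + PEEP (constant-flow equation of motion).
Only the resistive term changes: ΔPIP = R × ΔV̇ = 16.4 × (0.9667 − 0.7333) = 16.4 × 0.2334 = 3.828 cmH2O.

3.8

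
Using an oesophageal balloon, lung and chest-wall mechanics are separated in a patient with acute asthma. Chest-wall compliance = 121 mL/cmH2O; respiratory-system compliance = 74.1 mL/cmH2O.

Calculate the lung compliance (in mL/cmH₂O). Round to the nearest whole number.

1/CL = 1/Crs − 1/Ccw.
1/CL = 1/74.1 − 1/121 = 0.005231.
CL = 191.17 mL/cmH2O.

191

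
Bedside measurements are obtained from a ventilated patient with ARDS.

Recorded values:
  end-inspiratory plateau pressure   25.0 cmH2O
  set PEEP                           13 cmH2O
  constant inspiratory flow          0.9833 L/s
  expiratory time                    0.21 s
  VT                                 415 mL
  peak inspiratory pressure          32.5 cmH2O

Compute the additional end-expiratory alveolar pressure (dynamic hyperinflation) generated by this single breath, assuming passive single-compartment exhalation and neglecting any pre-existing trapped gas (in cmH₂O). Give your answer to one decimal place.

5.4

R = (PIP − Pplat)/V̇ = (32.5 − 25.0) / 0.9833 = 7.5/0.9833 = 7.627 cmH2O·s/L.
C = Vt/(Pplat − PEEP) = 415.0 / (25.0 − 13) = 415.0/12.0 = 34.583 mL/cmH2O.
τ = R × C = 7.627 × 0.03458 L/cmH2O = 0.2637 s.
Fraction remaining = e^(−Te/τ) = e^(−0.21/0.2637) = 0.451; trapped volume = 415.0 × 0.451 = 187.17 mL.
Additional alveolar pressure from trapping ≈ V_trapped / C = 187.17 / 34.583 = 5.412 cmH2O.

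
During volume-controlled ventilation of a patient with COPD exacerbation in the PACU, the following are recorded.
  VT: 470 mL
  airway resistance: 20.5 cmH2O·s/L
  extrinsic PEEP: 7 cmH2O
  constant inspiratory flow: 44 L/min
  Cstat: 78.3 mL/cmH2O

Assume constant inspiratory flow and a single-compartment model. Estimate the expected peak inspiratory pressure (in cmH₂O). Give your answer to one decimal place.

Flow: 44 L/min ÷ 60 = 0.7333 L/s.
Equation of motion (constant flow): PIP = Vt/C + R·V̇ + PEEP.
PIP = 470/78.3 + 20.5×0.7333 + 7 = 6.003 + 15.033 + 7 = 28.036 cmH2O.

28.0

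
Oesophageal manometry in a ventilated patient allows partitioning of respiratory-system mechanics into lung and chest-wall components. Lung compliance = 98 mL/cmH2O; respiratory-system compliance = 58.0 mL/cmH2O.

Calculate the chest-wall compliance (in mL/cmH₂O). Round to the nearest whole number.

142

1/Ccw = 1/Crs − 1/CL.
1/Ccw = 1/58.0 − 1/98 = 0.007037.
Ccw = 142.11 mL/cmH2O.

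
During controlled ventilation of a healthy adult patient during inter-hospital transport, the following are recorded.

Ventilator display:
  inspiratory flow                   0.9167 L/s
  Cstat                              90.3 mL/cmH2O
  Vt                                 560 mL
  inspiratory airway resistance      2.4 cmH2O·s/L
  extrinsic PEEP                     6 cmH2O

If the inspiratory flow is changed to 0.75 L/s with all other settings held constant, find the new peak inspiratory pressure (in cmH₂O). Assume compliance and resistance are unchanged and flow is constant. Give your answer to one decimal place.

14.0

PIP = Vt/C + R·V̇ + PEEP (constant-flow equation of motion).
Only the resistive term changes: ΔPIP = R × ΔV̇ = 2.4 × (0.75 − 0.9167) = 2.4 × -0.1667 = -0.4001 cmH2O.
Original PIP = 560/90.3 + 2.4×0.9167 + 6 = 14.402 cmH2O; new PIP = 14.402 + (-0.4001) = 14.002 cmH2O.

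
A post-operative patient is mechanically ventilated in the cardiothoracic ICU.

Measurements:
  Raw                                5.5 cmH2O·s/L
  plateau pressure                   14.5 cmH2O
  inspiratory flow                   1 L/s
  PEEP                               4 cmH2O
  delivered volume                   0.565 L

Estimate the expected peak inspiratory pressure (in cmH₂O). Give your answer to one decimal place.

PIP = Pplat + Raw × flow = 14.5 + 5.5 × 1 = 14.5 + 5.5 = 20.0 cmH2O.

20.0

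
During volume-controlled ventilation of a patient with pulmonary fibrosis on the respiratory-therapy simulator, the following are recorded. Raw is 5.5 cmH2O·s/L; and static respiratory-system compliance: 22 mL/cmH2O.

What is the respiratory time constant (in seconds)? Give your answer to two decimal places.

τ = R × C = 5.5 × 22 mL/cmH2O = 5.5 × 0.022 L/cmH2O = 0.121 s.

0.12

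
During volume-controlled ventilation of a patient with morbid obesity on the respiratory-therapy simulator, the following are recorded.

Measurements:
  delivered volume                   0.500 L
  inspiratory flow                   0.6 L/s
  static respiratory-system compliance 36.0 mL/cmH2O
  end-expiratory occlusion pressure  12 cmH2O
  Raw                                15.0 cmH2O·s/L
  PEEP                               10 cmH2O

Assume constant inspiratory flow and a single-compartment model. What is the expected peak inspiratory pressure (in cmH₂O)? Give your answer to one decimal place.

34.9

Total PEEP = 12 cmH2O (set 10 + intrinsic 2); this is the baseline alveolar pressure.
Equation of motion (constant flow): PIP = Vt/C + R·V̇ + PEEP.
PIP = 500/36.0 + 15.0×0.6 + 12 = 13.889 + 9.0 + 12 = 34.889 cmH2O.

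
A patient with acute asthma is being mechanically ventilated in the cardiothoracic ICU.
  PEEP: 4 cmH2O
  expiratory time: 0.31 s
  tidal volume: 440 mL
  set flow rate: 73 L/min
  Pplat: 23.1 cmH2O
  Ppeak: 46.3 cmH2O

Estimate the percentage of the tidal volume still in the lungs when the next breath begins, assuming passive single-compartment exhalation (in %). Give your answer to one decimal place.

49.4

Flow: 73 L/min ÷ 60 = 1.2167 L/s.
R = (PIP − Pplat)/V̇ = (46.3 − 23.1) / 1.2167 = 23.2/1.2167 = 19.068 cmH2O·s/L.
C = Vt/(Pplat − PEEP) = 440.0 / (23.1 − 4) = 440.0/19.1 = 23.037 mL/cmH2O.
τ = R × C = 19.068 × 0.02304 L/cmH2O = 0.4393 s.
Fraction remaining at end-expiration = e^(−Te/τ) = e^(−0.31/0.4393) = 0.4938 → 49.38%.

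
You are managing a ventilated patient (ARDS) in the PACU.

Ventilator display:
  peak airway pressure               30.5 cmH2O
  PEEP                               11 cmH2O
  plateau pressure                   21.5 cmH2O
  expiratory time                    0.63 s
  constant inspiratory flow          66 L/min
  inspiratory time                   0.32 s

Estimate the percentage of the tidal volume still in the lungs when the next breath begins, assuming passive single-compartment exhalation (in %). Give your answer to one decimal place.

Flow: 66 L/min ÷ 60 = 1.1 L/s.
Vt = flow × Ti = 1.1 L/s × 0.32 s × 1000 mL/L = 352.0 mL.
R = (PIP − Pplat)/V̇ = (30.5 − 21.5) / 1.1 = 9.0/1.1 = 8.182 cmH2O·s/L.
C = Vt/(Pplat − PEEP) = 352.0 / (21.5 − 11) = 352.0/10.5 = 33.524 mL/cmH2O.
τ = R × C = 8.182 × 0.03352 L/cmH2O = 0.2743 s.
Fraction remaining at end-expiration = e^(−Te/τ) = e^(−0.63/0.2743) = 0.1006 → 10.06%.

10.1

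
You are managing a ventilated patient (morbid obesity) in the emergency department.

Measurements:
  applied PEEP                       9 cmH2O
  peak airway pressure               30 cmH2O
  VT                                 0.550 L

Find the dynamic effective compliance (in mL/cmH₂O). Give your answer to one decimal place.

26.2

Dynamic compliance = Vt / (PIP − PEEP) = 550 / (30 − 9) = 550 / 21.0 = 26.19 mL/cmH2O.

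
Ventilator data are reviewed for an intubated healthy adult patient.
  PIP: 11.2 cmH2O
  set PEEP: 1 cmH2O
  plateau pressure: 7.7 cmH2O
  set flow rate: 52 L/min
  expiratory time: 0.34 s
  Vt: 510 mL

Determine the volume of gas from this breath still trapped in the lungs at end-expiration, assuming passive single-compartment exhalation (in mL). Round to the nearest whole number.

169

Flow: 52 L/min ÷ 60 = 0.8667 L/s.
R = (PIP − Pplat)/V̇ = (11.2 − 7.7) / 0.8667 = 3.5/0.8667 = 4.038 cmH2O·s/L.
C = Vt/(Pplat − PEEP) = 510.0 / (7.7 − 1) = 510.0/6.7 = 76.119 mL/cmH2O.
τ = R × C = 4.038 × 0.07612 L/cmH2O = 0.3074 s.
Fraction remaining = e^(−Te/τ) = e^(−0.34/0.3074) = 0.3309.
Trapped volume = 510.0 × 0.3309 = 168.76 mL.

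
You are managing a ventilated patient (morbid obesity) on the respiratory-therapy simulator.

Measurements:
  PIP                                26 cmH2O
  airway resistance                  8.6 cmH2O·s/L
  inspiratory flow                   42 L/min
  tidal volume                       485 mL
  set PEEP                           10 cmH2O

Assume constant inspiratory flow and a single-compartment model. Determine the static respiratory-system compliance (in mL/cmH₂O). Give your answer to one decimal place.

Flow: 42 L/min ÷ 60 = 0.7 L/s.
Equation of motion (constant flow): PIP = Vt/C + R·V̇ + PEEP.
Vt/C = PIP − R·V̇ − PEEP = 26 − 8.6×0.7 − 10 = 26 − 6.02 − 10 = 9.98 cmH2O.
C = Vt / 9.98 = 485 / 9.98 = 48.597 mL/cmH2O.

48.6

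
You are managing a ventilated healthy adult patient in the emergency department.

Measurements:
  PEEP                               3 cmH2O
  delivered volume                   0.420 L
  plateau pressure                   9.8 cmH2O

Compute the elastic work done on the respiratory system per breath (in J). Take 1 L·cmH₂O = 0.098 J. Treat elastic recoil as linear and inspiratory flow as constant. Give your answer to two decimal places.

0.14

Elastic work ≈ ½ × (Pplat − PEEP) × Vt = 0.5 × (9.8 − 3) × 0.420 L = 0.5 × 6.8 × 0.420 = 1.428 L·cmH2O.
× 0.098 J/(L·cmH2O) → 0.1399 J.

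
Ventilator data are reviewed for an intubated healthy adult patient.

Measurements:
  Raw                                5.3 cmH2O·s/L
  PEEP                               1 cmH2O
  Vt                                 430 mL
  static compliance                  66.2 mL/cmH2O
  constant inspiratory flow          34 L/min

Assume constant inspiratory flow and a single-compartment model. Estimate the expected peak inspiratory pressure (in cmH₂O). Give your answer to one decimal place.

10.5

Flow: 34 L/min ÷ 60 = 0.5667 L/s.
Equation of motion (constant flow): PIP = Vt/C + R·V̇ + PEEP.
PIP = 430/66.2 + 5.3×0.5667 + 1 = 6.495 + 3.004 + 1 = 10.499 cmH2O.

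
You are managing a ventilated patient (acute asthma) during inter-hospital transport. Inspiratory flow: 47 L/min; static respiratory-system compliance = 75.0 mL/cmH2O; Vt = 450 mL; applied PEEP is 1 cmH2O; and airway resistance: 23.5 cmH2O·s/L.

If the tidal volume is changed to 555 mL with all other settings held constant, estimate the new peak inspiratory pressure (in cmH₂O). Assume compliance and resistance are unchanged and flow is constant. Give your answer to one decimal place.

Flow: 47 L/min ÷ 60 = 0.7833 L/s.
PIP = Vt/C + R·V̇ + PEEP (constant-flow equation of motion).
Only the elastic term changes: ΔPIP = ΔVt / C = (555 − 450) / 75.0 = 1.4 cmH2O.
Original PIP = 450/75.0 + 23.5×0.7833 + 1 = 25.408 cmH2O; new PIP = 25.408 + (1.4) = 26.808 cmH2O.

26.8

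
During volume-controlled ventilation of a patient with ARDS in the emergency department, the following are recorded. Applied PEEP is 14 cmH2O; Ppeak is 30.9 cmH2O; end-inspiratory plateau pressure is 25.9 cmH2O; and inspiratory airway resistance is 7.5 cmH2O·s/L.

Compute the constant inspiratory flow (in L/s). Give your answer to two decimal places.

flow = (PIP − Pplat) / Raw = 5.0 / 7.5 = 0.6667 L/s.

0.67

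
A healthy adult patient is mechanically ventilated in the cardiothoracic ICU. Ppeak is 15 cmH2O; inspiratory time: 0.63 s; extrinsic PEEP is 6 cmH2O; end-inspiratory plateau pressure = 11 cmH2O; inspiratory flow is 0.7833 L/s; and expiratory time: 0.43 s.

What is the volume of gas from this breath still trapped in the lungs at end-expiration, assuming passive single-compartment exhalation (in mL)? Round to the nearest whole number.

210

Vt = flow × Ti = 0.7833 L/s × 0.63 s × 1000 mL/L = 493.48 mL.
R = (PIP − Pplat)/V̇ = (15 − 11) / 0.7833 = 4.0/0.7833 = 5.107 cmH2O·s/L.
C = Vt/(Pplat − PEEP) = 493.48 / (11 − 6) = 493.48/5.0 = 98.696 mL/cmH2O.
τ = R × C = 5.107 × 0.0987 L/cmH2O = 0.5041 s.
Fraction remaining = e^(−Te/τ) = e^(−0.43/0.5041) = 0.4261.
Trapped volume = 493.48 × 0.4261 = 210.27 mL.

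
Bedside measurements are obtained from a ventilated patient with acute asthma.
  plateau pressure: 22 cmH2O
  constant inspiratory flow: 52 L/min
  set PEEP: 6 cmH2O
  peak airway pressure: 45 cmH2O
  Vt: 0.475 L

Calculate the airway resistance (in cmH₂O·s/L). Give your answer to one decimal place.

Flow: 52 L/min ÷ 60 = 0.8667 L/s.
Raw = (PIP − Pplat) / flow = (45 − 22) / 0.8667 = 23.0 / 0.8667 = 26.537 cmH2O·s/L.

26.5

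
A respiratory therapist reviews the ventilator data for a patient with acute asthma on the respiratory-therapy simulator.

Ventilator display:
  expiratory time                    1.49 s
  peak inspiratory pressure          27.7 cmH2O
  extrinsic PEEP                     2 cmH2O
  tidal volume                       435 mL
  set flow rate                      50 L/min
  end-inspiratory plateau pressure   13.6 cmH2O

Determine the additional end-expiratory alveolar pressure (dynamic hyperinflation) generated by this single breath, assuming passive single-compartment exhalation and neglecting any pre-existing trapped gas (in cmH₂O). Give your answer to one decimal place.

1.1

Flow: 50 L/min ÷ 60 = 0.8333 L/s.
R = (PIP − Pplat)/V̇ = (27.7 − 13.6) / 0.8333 = 14.1/0.8333 = 16.921 cmH2O·s/L.
C = Vt/(Pplat − PEEP) = 435.0 / (13.6 − 2) = 435.0/11.6 = 37.5 mL/cmH2O.
τ = R × C = 16.921 × 0.0375 L/cmH2O = 0.6345 s.
Fraction remaining = e^(−Te/τ) = e^(−1.49/0.6345) = 0.09553; trapped volume = 435.0 × 0.09553 = 41.556 mL.
Additional alveolar pressure from trapping ≈ V_trapped / C = 41.556 / 37.5 = 1.108 cmH2O.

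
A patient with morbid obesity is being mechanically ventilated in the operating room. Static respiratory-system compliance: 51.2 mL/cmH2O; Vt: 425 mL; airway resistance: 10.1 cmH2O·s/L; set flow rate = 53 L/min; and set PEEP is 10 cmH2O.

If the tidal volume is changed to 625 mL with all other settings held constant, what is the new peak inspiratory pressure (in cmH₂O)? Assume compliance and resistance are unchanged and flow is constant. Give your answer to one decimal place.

31.1

Flow: 53 L/min ÷ 60 = 0.8833 L/s.
PIP = Vt/C + R·V̇ + PEEP (constant-flow equation of motion).
Only the elastic term changes: ΔPIP = ΔVt / C = (625 − 425) / 51.2 = 3.906 cmH2O.
Original PIP = 425/51.2 + 10.1×0.8833 + 10 = 27.222 cmH2O; new PIP = 27.222 + (3.906) = 31.128 cmH2O.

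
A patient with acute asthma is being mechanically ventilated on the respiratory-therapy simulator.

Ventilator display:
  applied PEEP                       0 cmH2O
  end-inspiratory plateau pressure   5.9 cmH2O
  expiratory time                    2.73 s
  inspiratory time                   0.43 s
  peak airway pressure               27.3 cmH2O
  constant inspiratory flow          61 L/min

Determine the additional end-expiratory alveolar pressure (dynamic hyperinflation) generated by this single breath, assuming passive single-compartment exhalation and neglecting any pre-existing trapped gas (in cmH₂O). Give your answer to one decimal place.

Flow: 61 L/min ÷ 60 = 1.0167 L/s.
Vt = flow × Ti = 1.0167 L/s × 0.43 s × 1000 mL/L = 437.18 mL.
R = (PIP − Pplat)/V̇ = (27.3 − 5.9) / 1.0167 = 21.4/1.0167 = 21.048 cmH2O·s/L.
C = Vt/(Pplat − PEEP) = 437.18 / (5.9 − 0) = 437.18/5.9 = 74.098 mL/cmH2O.
τ = R × C = 21.048 × 0.0741 L/cmH2O = 1.56 s.
Fraction remaining = e^(−Te/τ) = e^(−2.73/1.56) = 0.1738; trapped volume = 437.18 × 0.1738 = 75.982 mL.
Additional alveolar pressure from trapping ≈ V_trapped / C = 75.982 / 74.098 = 1.025 cmH2O.

1.0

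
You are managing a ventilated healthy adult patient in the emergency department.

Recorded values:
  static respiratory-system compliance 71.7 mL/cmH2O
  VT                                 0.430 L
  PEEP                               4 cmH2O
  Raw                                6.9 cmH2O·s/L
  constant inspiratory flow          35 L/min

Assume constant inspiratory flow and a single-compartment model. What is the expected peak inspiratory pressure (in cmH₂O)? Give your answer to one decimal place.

Flow: 35 L/min ÷ 60 = 0.5833 L/s.
Equation of motion (constant flow): PIP = Vt/C + R·V̇ + PEEP.
PIP = 430/71.7 + 6.9×0.5833 + 4 = 5.997 + 4.025 + 4 = 14.022 cmH2O.

14.0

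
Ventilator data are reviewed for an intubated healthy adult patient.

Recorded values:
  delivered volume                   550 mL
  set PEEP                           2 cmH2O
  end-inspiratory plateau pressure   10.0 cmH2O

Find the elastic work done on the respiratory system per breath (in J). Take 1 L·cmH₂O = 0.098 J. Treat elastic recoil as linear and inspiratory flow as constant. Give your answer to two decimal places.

Elastic work ≈ ½ × (Pplat − PEEP) × Vt = 0.5 × (10.0 − 2) × 0.550 L = 0.5 × 8.0 × 0.550 = 2.2 L·cmH2O.
× 0.098 J/(L·cmH2O) → 0.2156 J.

0.22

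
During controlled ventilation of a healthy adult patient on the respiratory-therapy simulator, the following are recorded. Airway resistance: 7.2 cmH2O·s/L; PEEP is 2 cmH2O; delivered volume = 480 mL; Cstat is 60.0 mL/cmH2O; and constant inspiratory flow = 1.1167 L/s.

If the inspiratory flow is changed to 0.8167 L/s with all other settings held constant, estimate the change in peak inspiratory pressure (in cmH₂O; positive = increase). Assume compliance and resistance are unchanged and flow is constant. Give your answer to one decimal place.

PIP = Vt/C + R·V̇ + PEEP (constant-flow equation of motion).
Only the resistive term changes: ΔPIP = R × ΔV̇ = 7.2 × (0.8167 − 1.1167) = 7.2 × -0.3 = -2.16 cmH2O.

-2.2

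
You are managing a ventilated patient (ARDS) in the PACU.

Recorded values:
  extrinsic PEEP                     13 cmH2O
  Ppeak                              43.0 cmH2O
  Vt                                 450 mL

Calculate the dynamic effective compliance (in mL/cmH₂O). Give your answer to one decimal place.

Dynamic compliance = Vt / (PIP − PEEP) = 450 / (43.0 − 13) = 450 / 30.0 = 15.0 mL/cmH2O.

15.0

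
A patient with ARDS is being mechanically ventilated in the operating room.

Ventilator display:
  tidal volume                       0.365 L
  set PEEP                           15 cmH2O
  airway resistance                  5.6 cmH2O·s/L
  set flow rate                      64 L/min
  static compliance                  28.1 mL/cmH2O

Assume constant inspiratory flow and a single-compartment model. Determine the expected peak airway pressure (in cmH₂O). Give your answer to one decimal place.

34.0

Flow: 64 L/min ÷ 60 = 1.0667 L/s.
Equation of motion (constant flow): PIP = Vt/C + R·V̇ + PEEP.
PIP = 365/28.1 + 5.6×1.0667 + 15 = 12.989 + 5.974 + 15 = 33.963 cmH2O.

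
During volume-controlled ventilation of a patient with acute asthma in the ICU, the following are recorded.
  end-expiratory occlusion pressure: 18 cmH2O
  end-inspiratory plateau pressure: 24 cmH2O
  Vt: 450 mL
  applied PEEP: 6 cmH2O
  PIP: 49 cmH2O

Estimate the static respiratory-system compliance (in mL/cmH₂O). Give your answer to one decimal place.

End-expiratory occlusion gives total PEEP = 18 cmH2O (intrinsic PEEP = 18 − 6 = 12). Use total PEEP for the elastic gradient.
Cstat = Vt / (Pplat − PEEPtotal) = 450 / (24 − 18) = 450 / 6.0 = 75.0 mL/cmH2O.

75.0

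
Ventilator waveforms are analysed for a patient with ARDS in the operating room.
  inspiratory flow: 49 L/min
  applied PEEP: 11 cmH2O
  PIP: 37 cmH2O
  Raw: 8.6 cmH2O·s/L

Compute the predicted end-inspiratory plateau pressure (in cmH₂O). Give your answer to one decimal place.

Flow: 49 L/min ÷ 60 = 0.8167 L/s.
Pplat = PIP − Raw × flow = 37 − 8.6 × 0.8167 = 37 − 7.024 = 29.976 cmH2O.

30.0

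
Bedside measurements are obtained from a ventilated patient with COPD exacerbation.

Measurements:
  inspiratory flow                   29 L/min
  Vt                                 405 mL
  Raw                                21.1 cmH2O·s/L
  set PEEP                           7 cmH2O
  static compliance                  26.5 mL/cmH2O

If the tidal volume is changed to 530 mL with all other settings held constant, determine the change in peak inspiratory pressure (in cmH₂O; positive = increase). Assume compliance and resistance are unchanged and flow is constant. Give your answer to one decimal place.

4.7

PIP = Vt/C + R·V̇ + PEEP (constant-flow equation of motion).
Only the elastic term changes: ΔPIP = ΔVt / C = (530 − 405) / 26.5 = 4.717 cmH2O.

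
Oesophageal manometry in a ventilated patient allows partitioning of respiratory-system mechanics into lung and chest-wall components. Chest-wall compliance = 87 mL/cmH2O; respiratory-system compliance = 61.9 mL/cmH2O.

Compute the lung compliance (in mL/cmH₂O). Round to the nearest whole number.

215

1/CL = 1/Crs − 1/Ccw.
1/CL = 1/61.9 − 1/87 = 0.004661.
CL = 214.55 mL/cmH2O.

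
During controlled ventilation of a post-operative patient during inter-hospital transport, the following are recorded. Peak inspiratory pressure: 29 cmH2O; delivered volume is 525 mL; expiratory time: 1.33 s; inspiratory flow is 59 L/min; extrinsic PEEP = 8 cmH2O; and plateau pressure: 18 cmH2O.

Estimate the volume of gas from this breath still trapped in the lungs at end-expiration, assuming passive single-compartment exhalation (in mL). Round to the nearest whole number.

Flow: 59 L/min ÷ 60 = 0.9833 L/s.
R = (PIP − Pplat)/V̇ = (29 − 18) / 0.9833 = 11.0/0.9833 = 11.187 cmH2O·s/L.
C = Vt/(Pplat − PEEP) = 525.0 / (18 − 8) = 525.0/10.0 = 52.5 mL/cmH2O.
τ = R × C = 11.187 × 0.0525 L/cmH2O = 0.5873 s.
Fraction remaining = e^(−Te/τ) = e^(−1.33/0.5873) = 0.1039.
Trapped volume = 525.0 × 0.1039 = 54.548 mL.

55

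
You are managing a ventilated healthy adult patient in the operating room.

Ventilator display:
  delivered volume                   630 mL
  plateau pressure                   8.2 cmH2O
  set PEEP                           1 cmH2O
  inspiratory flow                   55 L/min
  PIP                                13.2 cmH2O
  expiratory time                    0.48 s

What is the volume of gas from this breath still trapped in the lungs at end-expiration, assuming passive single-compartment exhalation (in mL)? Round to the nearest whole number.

230

Flow: 55 L/min ÷ 60 = 0.9167 L/s.
R = (PIP − Pplat)/V̇ = (13.2 − 8.2) / 0.9167 = 5.0/0.9167 = 5.454 cmH2O·s/L.
C = Vt/(Pplat − PEEP) = 630.0 / (8.2 − 1) = 630.0/7.2 = 87.5 mL/cmH2O.
τ = R × C = 5.454 × 0.0875 L/cmH2O = 0.4772 s.
Fraction remaining = e^(−Te/τ) = e^(−0.48/0.4772) = 0.3657.
Trapped volume = 630.0 × 0.3657 = 230.39 mL.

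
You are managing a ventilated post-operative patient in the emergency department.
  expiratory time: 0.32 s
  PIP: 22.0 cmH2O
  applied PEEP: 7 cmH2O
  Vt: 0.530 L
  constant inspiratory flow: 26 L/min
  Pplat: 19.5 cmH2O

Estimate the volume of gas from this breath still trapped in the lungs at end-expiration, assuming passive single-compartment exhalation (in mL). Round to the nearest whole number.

143

Flow: 26 L/min ÷ 60 = 0.4333 L/s.
R = (PIP − Pplat)/V̇ = (22.0 − 19.5) / 0.4333 = 2.5/0.4333 = 5.77 cmH2O·s/L.
C = Vt/(Pplat − PEEP) = 530.0 / (19.5 − 7) = 530.0/12.5 = 42.4 mL/cmH2O.
τ = R × C = 5.77 × 0.0424 L/cmH2O = 0.2446 s.
Fraction remaining = e^(−Te/τ) = e^(−0.32/0.2446) = 0.2703.
Trapped volume = 530.0 × 0.2703 = 143.26 mL.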